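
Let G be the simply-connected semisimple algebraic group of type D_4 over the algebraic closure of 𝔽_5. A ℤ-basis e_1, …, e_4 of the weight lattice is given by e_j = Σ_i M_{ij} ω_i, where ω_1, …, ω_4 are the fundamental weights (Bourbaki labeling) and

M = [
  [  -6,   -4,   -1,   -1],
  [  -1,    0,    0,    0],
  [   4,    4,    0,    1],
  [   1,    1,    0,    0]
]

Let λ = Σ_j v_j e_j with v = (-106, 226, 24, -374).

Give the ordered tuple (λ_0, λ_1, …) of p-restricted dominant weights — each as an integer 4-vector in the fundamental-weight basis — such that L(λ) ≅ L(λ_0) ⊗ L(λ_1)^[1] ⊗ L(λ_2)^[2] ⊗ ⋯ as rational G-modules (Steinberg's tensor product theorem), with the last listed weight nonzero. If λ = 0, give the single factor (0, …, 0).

((2, 1, 1, 0), (1, 1, 1, 4), (3, 4, 4, 4))

Converting to the ω-basis (c_i = row i of M dotted with v = (-106, 226, 24, -374)):
  c_1 = (-6)·(-106) + (-4)·(226) + (-1)·(24) + (-1)·(-374) = 82
  c_2 = (-1)·(-106) + (0)·(226) + (0)·(24) + (0)·(-374) = 106
  c_3 = (4)·(-106) + (4)·(226) + (0)·(24) + (1)·(-374) = 106
  c_4 = (1)·(-106) + (1)·(226) + (0)·(24) + (0)·(-374) = 120
p = 5; digits c_i = Σ_j d_{ij}·5^j, 0 ≤ d_{ij} < 5:
  c_1 = 82 = 2·5^0 + 1·5^1 + 3·5^2
  c_2 = 106 = 1·5^0 + 1·5^1 + 4·5^2
  c_3 = 106 = 1·5^0 + 1·5^1 + 4·5^2
  c_4 = 120 = 0·5^0 + 4·5^1 + 4·5^2
p-restricted factor λ_0 = (2, 1, 1, 0)
p-restricted factor λ_1 = (1, 1, 1, 4)
p-restricted factor λ_2 = (3, 4, 4, 4)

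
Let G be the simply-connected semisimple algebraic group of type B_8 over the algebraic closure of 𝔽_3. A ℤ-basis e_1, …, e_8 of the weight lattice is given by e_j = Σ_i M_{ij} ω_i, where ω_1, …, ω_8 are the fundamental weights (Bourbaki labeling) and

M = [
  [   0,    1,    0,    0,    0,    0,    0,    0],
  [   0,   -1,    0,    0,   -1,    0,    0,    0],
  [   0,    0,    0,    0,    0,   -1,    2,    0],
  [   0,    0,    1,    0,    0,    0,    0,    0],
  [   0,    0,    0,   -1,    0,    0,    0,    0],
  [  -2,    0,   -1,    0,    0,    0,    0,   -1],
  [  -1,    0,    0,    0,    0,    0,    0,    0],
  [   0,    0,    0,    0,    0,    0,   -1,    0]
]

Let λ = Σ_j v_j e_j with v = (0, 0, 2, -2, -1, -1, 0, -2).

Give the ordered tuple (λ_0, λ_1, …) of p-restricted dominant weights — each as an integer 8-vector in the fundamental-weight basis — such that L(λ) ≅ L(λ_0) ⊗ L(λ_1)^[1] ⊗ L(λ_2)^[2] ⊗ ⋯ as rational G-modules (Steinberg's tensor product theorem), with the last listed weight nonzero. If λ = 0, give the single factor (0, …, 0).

Converting to the ω-basis (c_i = row i of M dotted with v = (0, 0, 2, -2, -1, -1, 0, -2)):
  c_1 = (0)·(0) + (1)·(0) + (0)·(2) + (0)·(-2) + (0)·(-1) + (0)·(-1) + (0)·(0) + (0)·(-2) = 0
  c_2 = (0)·(0) + (-1)·(0) + (0)·(2) + (0)·(-2) + (-1)·(-1) + (0)·(-1) + (0)·(0) + (0)·(-2) = 1
  c_3 = (0)·(0) + (0)·(0) + (0)·(2) + (0)·(-2) + (0)·(-1) + (-1)·(-1) + (2)·(0) + (0)·(-2) = 1
  c_4 = (0)·(0) + (0)·(0) + (1)·(2) + (0)·(-2) + (0)·(-1) + (0)·(-1) + (0)·(0) + (0)·(-2) = 2
  c_5 = (0)·(0) + (0)·(0) + (0)·(2) + (-1)·(-2) + (0)·(-1) + (0)·(-1) + (0)·(0) + (0)·(-2) = 2
  c_6 = (-2)·(0) + (0)·(0) + (-1)·(2) + (0)·(-2) + (0)·(-1) + (0)·(-1) + (0)·(0) + (-1)·(-2) = 0
  c_7 = (-1)·(0) + (0)·(0) + (0)·(2) + (0)·(-2) + (0)·(-1) + (0)·(-1) + (0)·(0) + (0)·(-2) = 0
  c_8 = (0)·(0) + (0)·(0) + (0)·(2) + (0)·(-2) + (0)·(-1) + (0)·(-1) + (-1)·(0) + (0)·(-2) = 0
Base-3 expansion of each c_i:
  c_1 = 0
  c_2 = 1 = 1·3^0
  c_3 = 1 = 1·3^0
  c_4 = 2 = 2·3^0
  c_5 = 2 = 2·3^0
  c_6 = 0
  c_7 = 0
  c_8 = 0
λ_0 = (0, 1, 1, 2, 2, 0, 0, 0)

((0, 1, 1, 2, 2, 0, 0, 0),)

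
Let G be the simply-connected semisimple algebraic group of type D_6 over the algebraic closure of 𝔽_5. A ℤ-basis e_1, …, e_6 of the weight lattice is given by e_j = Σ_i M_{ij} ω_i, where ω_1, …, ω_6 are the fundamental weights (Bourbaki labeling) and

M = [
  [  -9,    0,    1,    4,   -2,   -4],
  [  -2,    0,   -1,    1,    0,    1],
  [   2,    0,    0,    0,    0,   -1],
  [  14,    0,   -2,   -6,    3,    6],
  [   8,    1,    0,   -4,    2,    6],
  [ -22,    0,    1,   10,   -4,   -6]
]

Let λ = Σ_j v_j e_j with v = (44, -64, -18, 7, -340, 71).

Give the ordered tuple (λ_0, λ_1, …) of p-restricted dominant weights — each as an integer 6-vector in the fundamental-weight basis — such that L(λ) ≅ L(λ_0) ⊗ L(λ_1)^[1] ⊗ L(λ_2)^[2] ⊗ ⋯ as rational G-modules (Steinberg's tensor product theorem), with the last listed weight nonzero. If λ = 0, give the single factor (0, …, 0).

Change of basis e → ω: c = M·v where v = (44, -64, -18, 7, -340, 71):
  c_1 = (-9)·(44) + (0)·(-64) + (1)·(-18) + (4)·(7) + (-2)·(-340) + (-4)·(71) = 10
  c_2 = (-2)·(44) + (0)·(-64) + (-1)·(-18) + (1)·(7) + (0)·(-340) + (1)·(71) = 8
  c_3 = (2)·(44) + (0)·(-64) + (0)·(-18) + (0)·(7) + (0)·(-340) + (-1)·(71) = 17
  c_4 = (14)·(44) + (0)·(-64) + (-2)·(-18) + (-6)·(7) + (3)·(-340) + (6)·(71) = 16
  c_5 = (8)·(44) + (1)·(-64) + (0)·(-18) + (-4)·(7) + (2)·(-340) + (6)·(71) = 6
  c_6 = (-22)·(44) + (0)·(-64) + (1)·(-18) + (10)·(7) + (-4)·(-340) + (-6)·(71) = 18
Writing each c_i in base p = 5:
  c_1 = 10 = 0·5^0 + 2·5^1
  c_2 = 8 = 3·5^0 + 1·5^1
  c_3 = 17 = 2·5^0 + 3·5^1
  c_4 = 16 = 1·5^0 + 3·5^1
  c_5 = 6 = 1·5^0 + 1·5^1
  c_6 = 18 = 3·5^0 + 3·5^1
λ_0 = (0, 3, 2, 1, 1, 3)
λ_1 = (2, 1, 3, 3, 1, 3)

((0, 3, 2, 1, 1, 3), (2, 1, 3, 3, 1, 3))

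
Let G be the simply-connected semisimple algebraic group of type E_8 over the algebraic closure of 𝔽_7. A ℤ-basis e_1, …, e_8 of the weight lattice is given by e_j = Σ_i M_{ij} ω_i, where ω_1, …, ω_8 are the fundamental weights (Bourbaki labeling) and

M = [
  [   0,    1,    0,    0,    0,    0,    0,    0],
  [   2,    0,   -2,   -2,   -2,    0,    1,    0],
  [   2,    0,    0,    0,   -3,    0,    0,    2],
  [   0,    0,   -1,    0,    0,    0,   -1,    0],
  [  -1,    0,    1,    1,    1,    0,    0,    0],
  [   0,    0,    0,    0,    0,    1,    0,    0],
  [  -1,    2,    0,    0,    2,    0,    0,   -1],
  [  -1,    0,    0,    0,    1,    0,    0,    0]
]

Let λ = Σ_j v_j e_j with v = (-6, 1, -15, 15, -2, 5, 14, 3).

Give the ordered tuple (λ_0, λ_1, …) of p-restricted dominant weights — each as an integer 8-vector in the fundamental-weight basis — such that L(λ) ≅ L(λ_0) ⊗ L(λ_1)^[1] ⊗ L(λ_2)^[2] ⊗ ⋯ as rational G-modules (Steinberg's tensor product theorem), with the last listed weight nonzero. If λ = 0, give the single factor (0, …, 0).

((1, 6, 0, 1, 4, 5, 1, 4),)

In the fundamental-weight basis, λ has coordinates c = M·v (v = (-6, 1, -15, 15, -2, 5, 14, 3)):
  c_1 = 0*-6 + 1*1 + 0*-15 + 0*15 + 0*-2 + 0*5 + 0*14 + 0*3 = 1
  c_2 = 2*-6 + 0*1 + -2*-15 + -2*15 + -2*-2 + 0*5 + 1*14 + 0*3 = 6
  c_3 = 2*-6 + 0*1 + 0*-15 + 0*15 + -3*-2 + 0*5 + 0*14 + 2*3 = 0
  c_4 = 0*-6 + 0*1 + -1*-15 + 0*15 + 0*-2 + 0*5 + -1*14 + 0*3 = 1
  c_5 = -1*-6 + 0*1 + 1*-15 + 1*15 + 1*-2 + 0*5 + 0*14 + 0*3 = 4
  c_6 = 0*-6 + 0*1 + 0*-15 + 0*15 + 0*-2 + 1*5 + 0*14 + 0*3 = 5
  c_7 = -1*-6 + 2*1 + 0*-15 + 0*15 + 2*-2 + 0*5 + 0*14 + -1*3 = 1
  c_8 = -1*-6 + 0*1 + 0*-15 + 0*15 + 1*-2 + 0*5 + 0*14 + 0*3 = 4
p = 7; digits c_i = Σ_j d_{ij}·7^j, 0 ≤ d_{ij} < 7:
  c_1 = 1 = 1·7^0
  c_2 = 6 = 6·7^0
  c_3 = 0
  c_4 = 1 = 1·7^0
  c_5 = 4 = 4·7^0
  c_6 = 5 = 5·7^0
  c_7 = 1 = 1·7^0
  c_8 = 4 = 4·7^0
Factor λ_0 = (1, 6, 0, 1, 4, 5, 1, 4)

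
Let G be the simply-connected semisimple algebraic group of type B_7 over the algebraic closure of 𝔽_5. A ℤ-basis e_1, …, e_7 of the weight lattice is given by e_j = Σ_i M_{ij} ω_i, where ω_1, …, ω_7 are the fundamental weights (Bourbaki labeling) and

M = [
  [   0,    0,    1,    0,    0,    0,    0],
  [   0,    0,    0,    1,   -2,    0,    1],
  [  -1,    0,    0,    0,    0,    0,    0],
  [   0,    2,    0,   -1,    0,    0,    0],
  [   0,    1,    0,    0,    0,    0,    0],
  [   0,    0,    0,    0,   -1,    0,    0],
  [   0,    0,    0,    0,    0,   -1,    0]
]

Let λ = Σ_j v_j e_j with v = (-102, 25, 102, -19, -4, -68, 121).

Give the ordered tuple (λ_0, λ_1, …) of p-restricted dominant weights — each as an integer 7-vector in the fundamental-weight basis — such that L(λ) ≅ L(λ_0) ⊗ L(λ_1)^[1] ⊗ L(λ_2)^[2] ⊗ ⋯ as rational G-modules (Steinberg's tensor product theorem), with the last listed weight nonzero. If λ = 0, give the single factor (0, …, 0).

((2, 0, 2, 4, 0, 4, 3), (0, 2, 0, 3, 0, 0, 3), (4, 4, 4, 2, 1, 0, 2))

In the fundamental-weight basis, λ has coordinates c = M·v (v = (-102, 25, 102, -19, -4, -68, 121)):
  c_1 = (0)·(-102) + (0)·(25) + (1)·(102) + (0)·(-19) + (0)·(-4) + (0)·(-68) + (0)·(121) = 102
  c_2 = (0)·(-102) + (0)·(25) + (0)·(102) + (1)·(-19) + (-2)·(-4) + (0)·(-68) + (1)·(121) = 110
  c_3 = (-1)·(-102) + (0)·(25) + (0)·(102) + (0)·(-19) + (0)·(-4) + (0)·(-68) + (0)·(121) = 102
  c_4 = (0)·(-102) + (2)·(25) + (0)·(102) + (-1)·(-19) + (0)·(-4) + (0)·(-68) + (0)·(121) = 69
  c_5 = (0)·(-102) + (1)·(25) + (0)·(102) + (0)·(-19) + (0)·(-4) + (0)·(-68) + (0)·(121) = 25
  c_6 = (0)·(-102) + (0)·(25) + (0)·(102) + (0)·(-19) + (-1)·(-4) + (0)·(-68) + (0)·(121) = 4
  c_7 = (0)·(-102) + (0)·(25) + (0)·(102) + (0)·(-19) + (0)·(-4) + (-1)·(-68) + (0)·(121) = 68
Base-5 expansion of each c_i:
  c_1 = 102 = 2·5^0 + 0·5^1 + 4·5^2
  c_2 = 110 = 0·5^0 + 2·5^1 + 4·5^2
  c_3 = 102 = 2·5^0 + 0·5^1 + 4·5^2
  c_4 = 69 = 4·5^0 + 3·5^1 + 2·5^2
  c_5 = 25 = 0·5^0 + 0·5^1 + 1·5^2
  c_6 = 4 = 4·5^0
  c_7 = 68 = 3·5^0 + 3·5^1 + 2·5^2
p-restricted factor λ_0 = (2, 0, 2, 4, 0, 4, 3)
p-restricted factor λ_1 = (0, 2, 0, 3, 0, 0, 3)
p-restricted factor λ_2 = (4, 4, 4, 2, 1, 0, 2)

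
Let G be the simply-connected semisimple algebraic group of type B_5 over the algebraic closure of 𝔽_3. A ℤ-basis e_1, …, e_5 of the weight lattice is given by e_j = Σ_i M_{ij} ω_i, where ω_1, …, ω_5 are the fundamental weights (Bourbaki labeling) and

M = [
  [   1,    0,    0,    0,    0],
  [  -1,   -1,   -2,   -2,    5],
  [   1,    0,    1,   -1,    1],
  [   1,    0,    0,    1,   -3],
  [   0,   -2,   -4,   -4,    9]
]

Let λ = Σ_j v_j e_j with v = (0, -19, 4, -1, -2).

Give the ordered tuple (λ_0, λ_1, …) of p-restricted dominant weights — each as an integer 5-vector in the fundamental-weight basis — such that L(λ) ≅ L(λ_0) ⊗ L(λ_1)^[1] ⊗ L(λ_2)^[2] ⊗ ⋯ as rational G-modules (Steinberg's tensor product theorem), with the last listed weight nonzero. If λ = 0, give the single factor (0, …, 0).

((0, 0, 0, 2, 2), (0, 1, 1, 1, 2))

Compute c_i = Σ_j M_{ij} v_j with v = (0, -19, 4, -1, -2):
  c_1 = 1·0 + (0)·(-19) + 0·4 + (0)·(-1) + (0)·(-2) = 0
  c_2 = (-1)·(0) + (-1)·(-19) + (-2)·(4) + (-2)·(-1) + (5)·(-2) = 3
  c_3 = 1·0 + (0)·(-19) + 1·4 + (-1)·(-1) + (1)·(-2) = 3
  c_4 = 1·0 + (0)·(-19) + 0·4 + (1)·(-1) + (-3)·(-2) = 5
  c_5 = 0·0 + (-2)·(-19) + (-4)·(4) + (-4)·(-1) + (9)·(-2) = 8
Base-3 expansion of each c_i:
  c_1 = 0
  c_2 = 3 = 0·3^0 + 1·3^1
  c_3 = 3 = 0·3^0 + 1·3^1
  c_4 = 5 = 2·3^0 + 1·3^1
  c_5 = 8 = 2·3^0 + 2·3^1
Factor λ_0 = (0, 0, 0, 2, 2)
Factor λ_1 = (0, 1, 1, 1, 2)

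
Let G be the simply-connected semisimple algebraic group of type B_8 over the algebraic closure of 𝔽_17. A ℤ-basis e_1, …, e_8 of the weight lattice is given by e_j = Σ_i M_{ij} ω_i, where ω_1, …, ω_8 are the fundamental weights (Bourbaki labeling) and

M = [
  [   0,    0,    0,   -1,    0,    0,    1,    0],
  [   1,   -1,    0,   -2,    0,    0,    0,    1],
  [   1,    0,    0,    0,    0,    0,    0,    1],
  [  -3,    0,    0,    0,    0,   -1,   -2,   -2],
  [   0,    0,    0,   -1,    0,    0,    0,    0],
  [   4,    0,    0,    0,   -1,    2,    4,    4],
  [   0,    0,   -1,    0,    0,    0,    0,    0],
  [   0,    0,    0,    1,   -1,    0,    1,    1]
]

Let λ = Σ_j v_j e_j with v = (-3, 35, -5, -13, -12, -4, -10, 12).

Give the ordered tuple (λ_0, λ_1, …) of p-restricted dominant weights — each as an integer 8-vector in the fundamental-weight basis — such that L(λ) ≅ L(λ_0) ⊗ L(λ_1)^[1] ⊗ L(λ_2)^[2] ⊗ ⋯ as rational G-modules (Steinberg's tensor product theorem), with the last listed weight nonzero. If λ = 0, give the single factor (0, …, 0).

((3, 0, 9, 9, 13, 0, 5, 1),)

Converting to the ω-basis (c_i = row i of M dotted with v = (-3, 35, -5, -13, -12, -4, -10, 12)):
  c_1 = (0)·(-3) + 0·35 + (0)·(-5) + (-1)·(-13) + (0)·(-12) + (0)·(-4) + (1)·(-10) + 0·12 = 3
  c_2 = (1)·(-3) + (-1)·(35) + (0)·(-5) + (-2)·(-13) + (0)·(-12) + (0)·(-4) + (0)·(-10) + 1·12 = 0
  c_3 = (1)·(-3) + 0·35 + (0)·(-5) + (0)·(-13) + (0)·(-12) + (0)·(-4) + (0)·(-10) + 1·12 = 9
  c_4 = (-3)·(-3) + 0·35 + (0)·(-5) + (0)·(-13) + (0)·(-12) + (-1)·(-4) + (-2)·(-10) + (-2)·(12) = 9
  c_5 = (0)·(-3) + 0·35 + (0)·(-5) + (-1)·(-13) + (0)·(-12) + (0)·(-4) + (0)·(-10) + 0·12 = 13
  c_6 = (4)·(-3) + 0·35 + (0)·(-5) + (0)·(-13) + (-1)·(-12) + (2)·(-4) + (4)·(-10) + 4·12 = 0
  c_7 = (0)·(-3) + 0·35 + (-1)·(-5) + (0)·(-13) + (0)·(-12) + (0)·(-4) + (0)·(-10) + 0·12 = 5
  c_8 = (0)·(-3) + 0·35 + (0)·(-5) + (1)·(-13) + (-1)·(-12) + (0)·(-4) + (1)·(-10) + 1·12 = 1
Base-17 expansion of each c_i:
  c_1 = 3 = 3·17^0
  c_2 = 0
  c_3 = 9 = 9·17^0
  c_4 = 9 = 9·17^0
  c_5 = 13 = 13·17^0
  c_6 = 0
  c_7 = 5 = 5·17^0
  c_8 = 1 = 1·17^0
λ_0 = (3, 0, 9, 9, 13, 0, 5, 1)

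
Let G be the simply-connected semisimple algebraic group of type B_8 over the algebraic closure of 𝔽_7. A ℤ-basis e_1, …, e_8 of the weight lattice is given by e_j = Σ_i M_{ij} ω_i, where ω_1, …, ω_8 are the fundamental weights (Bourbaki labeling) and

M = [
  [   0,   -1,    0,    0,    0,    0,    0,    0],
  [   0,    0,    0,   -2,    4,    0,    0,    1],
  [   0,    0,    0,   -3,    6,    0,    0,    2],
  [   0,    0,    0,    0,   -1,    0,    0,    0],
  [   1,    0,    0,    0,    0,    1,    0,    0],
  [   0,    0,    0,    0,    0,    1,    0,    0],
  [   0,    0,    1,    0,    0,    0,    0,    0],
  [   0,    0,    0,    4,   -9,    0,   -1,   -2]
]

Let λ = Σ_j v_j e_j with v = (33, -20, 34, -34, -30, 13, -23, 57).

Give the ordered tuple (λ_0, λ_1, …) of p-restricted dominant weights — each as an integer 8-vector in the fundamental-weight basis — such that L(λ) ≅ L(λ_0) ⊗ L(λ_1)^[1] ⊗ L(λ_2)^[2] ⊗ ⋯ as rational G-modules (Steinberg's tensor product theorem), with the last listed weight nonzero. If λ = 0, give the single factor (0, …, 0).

((6, 5, 1, 2, 4, 6, 6, 1), (2, 0, 5, 4, 6, 1, 4, 6))

Compute c_i = Σ_j M_{ij} v_j with v = (33, -20, 34, -34, -30, 13, -23, 57):
  c_1 = (0)·(33) + (-1)·(-20) + (0)·(34) + (0)·(-34) + (0)·(-30) + (0)·(13) + (0)·(-23) + (0)·(57) = 20
  c_2 = (0)·(33) + (0)·(-20) + (0)·(34) + (-2)·(-34) + (4)·(-30) + (0)·(13) + (0)·(-23) + (1)·(57) = 5
  c_3 = (0)·(33) + (0)·(-20) + (0)·(34) + (-3)·(-34) + (6)·(-30) + (0)·(13) + (0)·(-23) + (2)·(57) = 36
  c_4 = (0)·(33) + (0)·(-20) + (0)·(34) + (0)·(-34) + (-1)·(-30) + (0)·(13) + (0)·(-23) + (0)·(57) = 30
  c_5 = (1)·(33) + (0)·(-20) + (0)·(34) + (0)·(-34) + (0)·(-30) + (1)·(13) + (0)·(-23) + (0)·(57) = 46
  c_6 = (0)·(33) + (0)·(-20) + (0)·(34) + (0)·(-34) + (0)·(-30) + (1)·(13) + (0)·(-23) + (0)·(57) = 13
  c_7 = (0)·(33) + (0)·(-20) + (1)·(34) + (0)·(-34) + (0)·(-30) + (0)·(13) + (0)·(-23) + (0)·(57) = 34
  c_8 = (0)·(33) + (0)·(-20) + (0)·(34) + (4)·(-34) + (-9)·(-30) + (0)·(13) + (-1)·(-23) + (-2)·(57) = 43
p = 7; digits c_i = Σ_j d_{ij}·7^j, 0 ≤ d_{ij} < 7:
  c_1 = 20 = 6·7^0 + 2·7^1
  c_2 = 5 = 5·7^0
  c_3 = 36 = 1·7^0 + 5·7^1
  c_4 = 30 = 2·7^0 + 4·7^1
  c_5 = 46 = 4·7^0 + 6·7^1
  c_6 = 13 = 6·7^0 + 1·7^1
  c_7 = 34 = 6·7^0 + 4·7^1
  c_8 = 43 = 1·7^0 + 6·7^1
Factor λ_0 = (6, 5, 1, 2, 4, 6, 6, 1)
Factor λ_1 = (2, 0, 5, 4, 6, 1, 4, 6)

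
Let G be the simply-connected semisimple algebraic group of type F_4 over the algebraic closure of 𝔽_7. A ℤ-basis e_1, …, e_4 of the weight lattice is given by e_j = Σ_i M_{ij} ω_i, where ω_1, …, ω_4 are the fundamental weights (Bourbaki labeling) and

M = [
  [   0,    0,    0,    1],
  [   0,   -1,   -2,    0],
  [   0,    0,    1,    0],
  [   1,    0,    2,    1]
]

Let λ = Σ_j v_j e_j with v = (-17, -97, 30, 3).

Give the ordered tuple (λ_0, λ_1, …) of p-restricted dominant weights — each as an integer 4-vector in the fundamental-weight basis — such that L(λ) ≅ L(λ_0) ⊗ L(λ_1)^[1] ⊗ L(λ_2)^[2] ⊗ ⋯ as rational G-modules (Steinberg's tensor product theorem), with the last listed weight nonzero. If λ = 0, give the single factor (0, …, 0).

Converting to the ω-basis (c_i = row i of M dotted with v = (-17, -97, 30, 3)):
  c_1 = (0)·(-17) + (0)·(-97) + (0)·(30) + (1)·(3) = 3
  c_2 = (0)·(-17) + (-1)·(-97) + (-2)·(30) + (0)·(3) = 37
  c_3 = (0)·(-17) + (0)·(-97) + (1)·(30) + (0)·(3) = 30
  c_4 = (1)·(-17) + (0)·(-97) + (2)·(30) + (1)·(3) = 46
Writing each c_i in base p = 7:
  c_1 = 3 = 3·7^0
  c_2 = 37 = 2·7^0 + 5·7^1
  c_3 = 30 = 2·7^0 + 4·7^1
  c_4 = 46 = 4·7^0 + 6·7^1
λ_0 = (3, 2, 2, 4)
λ_1 = (0, 5, 4, 6)

((3, 2, 2, 4), (0, 5, 4, 6))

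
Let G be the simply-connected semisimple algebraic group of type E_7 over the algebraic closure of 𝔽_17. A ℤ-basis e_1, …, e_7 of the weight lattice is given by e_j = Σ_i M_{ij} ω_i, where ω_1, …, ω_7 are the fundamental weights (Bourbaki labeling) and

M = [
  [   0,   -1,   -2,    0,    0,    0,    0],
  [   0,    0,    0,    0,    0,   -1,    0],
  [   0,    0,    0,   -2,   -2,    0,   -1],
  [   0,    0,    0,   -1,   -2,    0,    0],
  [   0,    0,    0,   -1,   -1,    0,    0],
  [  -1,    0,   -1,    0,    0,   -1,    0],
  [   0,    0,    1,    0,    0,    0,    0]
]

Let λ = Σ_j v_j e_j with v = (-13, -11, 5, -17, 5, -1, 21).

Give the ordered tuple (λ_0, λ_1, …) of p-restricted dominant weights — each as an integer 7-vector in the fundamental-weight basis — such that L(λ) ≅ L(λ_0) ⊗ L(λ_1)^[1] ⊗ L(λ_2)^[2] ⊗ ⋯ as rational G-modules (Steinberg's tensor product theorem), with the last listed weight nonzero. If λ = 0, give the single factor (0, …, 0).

Change of basis e → ω: c = M·v where v = (-13, -11, 5, -17, 5, -1, 21):
  c_1 = 0*-13 + -1*-11 + -2*5 + 0*-17 + 0*5 + 0*-1 + 0*21 = 1
  c_2 = 0*-13 + 0*-11 + 0*5 + 0*-17 + 0*5 + -1*-1 + 0*21 = 1
  c_3 = 0*-13 + 0*-11 + 0*5 + -2*-17 + -2*5 + 0*-1 + -1*21 = 3
  c_4 = 0*-13 + 0*-11 + 0*5 + -1*-17 + -2*5 + 0*-1 + 0*21 = 7
  c_5 = 0*-13 + 0*-11 + 0*5 + -1*-17 + -1*5 + 0*-1 + 0*21 = 12
  c_6 = -1*-13 + 0*-11 + -1*5 + 0*-17 + 0*5 + -1*-1 + 0*21 = 9
  c_7 = 0*-13 + 0*-11 + 1*5 + 0*-17 + 0*5 + 0*-1 + 0*21 = 5
Base-17 expansion of each c_i:
  c_1 = 1 = 1·17^0
  c_2 = 1 = 1·17^0
  c_3 = 3 = 3·17^0
  c_4 = 7 = 7·17^0
  c_5 = 12 = 12·17^0
  c_6 = 9 = 9·17^0
  c_7 = 5 = 5·17^0
Factor λ_0 = (1, 1, 3, 7, 12, 9, 5)

((1, 1, 3, 7, 12, 9, 5),)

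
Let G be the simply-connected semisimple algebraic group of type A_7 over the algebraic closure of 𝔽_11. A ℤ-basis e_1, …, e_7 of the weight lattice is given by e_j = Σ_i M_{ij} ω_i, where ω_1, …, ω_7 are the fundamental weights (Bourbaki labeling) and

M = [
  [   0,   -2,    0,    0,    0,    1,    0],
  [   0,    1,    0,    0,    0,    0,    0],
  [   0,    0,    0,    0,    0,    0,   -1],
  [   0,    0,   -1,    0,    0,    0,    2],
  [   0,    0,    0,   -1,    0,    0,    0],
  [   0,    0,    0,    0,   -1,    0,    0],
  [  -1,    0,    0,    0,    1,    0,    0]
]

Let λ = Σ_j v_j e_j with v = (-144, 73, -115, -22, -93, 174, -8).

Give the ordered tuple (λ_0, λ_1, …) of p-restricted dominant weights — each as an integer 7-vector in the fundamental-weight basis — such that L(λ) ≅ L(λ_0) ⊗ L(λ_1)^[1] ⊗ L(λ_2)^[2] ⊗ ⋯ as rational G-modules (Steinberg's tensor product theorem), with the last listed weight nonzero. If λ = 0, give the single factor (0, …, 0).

((6, 7, 8, 0, 0, 5, 7), (2, 6, 0, 9, 2, 8, 4))

Compute c_i = Σ_j M_{ij} v_j with v = (-144, 73, -115, -22, -93, 174, -8):
  c_1 = (0)·(-144) + (-2)·(73) + (0)·(-115) + (0)·(-22) + (0)·(-93) + (1)·(174) + (0)·(-8) = 28
  c_2 = (0)·(-144) + (1)·(73) + (0)·(-115) + (0)·(-22) + (0)·(-93) + (0)·(174) + (0)·(-8) = 73
  c_3 = (0)·(-144) + (0)·(73) + (0)·(-115) + (0)·(-22) + (0)·(-93) + (0)·(174) + (-1)·(-8) = 8
  c_4 = (0)·(-144) + (0)·(73) + (-1)·(-115) + (0)·(-22) + (0)·(-93) + (0)·(174) + (2)·(-8) = 99
  c_5 = (0)·(-144) + (0)·(73) + (0)·(-115) + (-1)·(-22) + (0)·(-93) + (0)·(174) + (0)·(-8) = 22
  c_6 = (0)·(-144) + (0)·(73) + (0)·(-115) + (0)·(-22) + (-1)·(-93) + (0)·(174) + (0)·(-8) = 93
  c_7 = (-1)·(-144) + (0)·(73) + (0)·(-115) + (0)·(-22) + (1)·(-93) + (0)·(174) + (0)·(-8) = 51
p = 11; digits c_i = Σ_j d_{ij}·11^j, 0 ≤ d_{ij} < 11:
  c_1 = 28 = 6·11^0 + 2·11^1
  c_2 = 73 = 7·11^0 + 6·11^1
  c_3 = 8 = 8·11^0
  c_4 = 99 = 0·11^0 + 9·11^1
  c_5 = 22 = 0·11^0 + 2·11^1
  c_6 = 93 = 5·11^0 + 8·11^1
  c_7 = 51 = 7·11^0 + 4·11^1
Factor λ_0 = (6, 7, 8, 0, 0, 5, 7)
Factor λ_1 = (2, 6, 0, 9, 2, 8, 4)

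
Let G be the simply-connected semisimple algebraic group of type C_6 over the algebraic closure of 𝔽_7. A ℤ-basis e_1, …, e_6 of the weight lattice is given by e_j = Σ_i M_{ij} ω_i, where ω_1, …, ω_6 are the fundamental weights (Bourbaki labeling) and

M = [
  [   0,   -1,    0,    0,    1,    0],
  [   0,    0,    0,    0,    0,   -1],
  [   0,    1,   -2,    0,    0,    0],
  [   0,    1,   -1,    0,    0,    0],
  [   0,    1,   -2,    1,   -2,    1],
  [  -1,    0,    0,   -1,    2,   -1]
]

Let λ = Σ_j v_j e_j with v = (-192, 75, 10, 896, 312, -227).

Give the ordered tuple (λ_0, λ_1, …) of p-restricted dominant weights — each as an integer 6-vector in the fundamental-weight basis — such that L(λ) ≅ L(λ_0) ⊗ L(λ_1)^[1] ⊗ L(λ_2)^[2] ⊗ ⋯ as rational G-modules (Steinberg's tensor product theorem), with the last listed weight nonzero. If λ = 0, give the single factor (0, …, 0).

((6, 3, 6, 2, 2, 0), (5, 4, 0, 2, 0, 0), (4, 4, 1, 1, 2, 3))

In the fundamental-weight basis, λ has coordinates c = M·v (v = (-192, 75, 10, 896, 312, -227)):
  c_1 = (0)·(-192) + (-1)·(75) + (0)·(10) + (0)·(896) + (1)·(312) + (0)·(-227) = 237
  c_2 = (0)·(-192) + (0)·(75) + (0)·(10) + (0)·(896) + (0)·(312) + (-1)·(-227) = 227
  c_3 = (0)·(-192) + (1)·(75) + (-2)·(10) + (0)·(896) + (0)·(312) + (0)·(-227) = 55
  c_4 = (0)·(-192) + (1)·(75) + (-1)·(10) + (0)·(896) + (0)·(312) + (0)·(-227) = 65
  c_5 = (0)·(-192) + (1)·(75) + (-2)·(10) + (1)·(896) + (-2)·(312) + (1)·(-227) = 100
  c_6 = (-1)·(-192) + (0)·(75) + (0)·(10) + (-1)·(896) + (2)·(312) + (-1)·(-227) = 147
Writing each c_i in base p = 7:
  c_1 = 237 = 6·7^0 + 5·7^1 + 4·7^2
  c_2 = 227 = 3·7^0 + 4·7^1 + 4·7^2
  c_3 = 55 = 6·7^0 + 0·7^1 + 1·7^2
  c_4 = 65 = 2·7^0 + 2·7^1 + 1·7^2
  c_5 = 100 = 2·7^0 + 0·7^1 + 2·7^2
  c_6 = 147 = 0·7^0 + 0·7^1 + 3·7^2
p-restricted factor λ_0 = (6, 3, 6, 2, 2, 0)
p-restricted factor λ_1 = (5, 4, 0, 2, 0, 0)
p-restricted factor λ_2 = (4, 4, 1, 1, 2, 3)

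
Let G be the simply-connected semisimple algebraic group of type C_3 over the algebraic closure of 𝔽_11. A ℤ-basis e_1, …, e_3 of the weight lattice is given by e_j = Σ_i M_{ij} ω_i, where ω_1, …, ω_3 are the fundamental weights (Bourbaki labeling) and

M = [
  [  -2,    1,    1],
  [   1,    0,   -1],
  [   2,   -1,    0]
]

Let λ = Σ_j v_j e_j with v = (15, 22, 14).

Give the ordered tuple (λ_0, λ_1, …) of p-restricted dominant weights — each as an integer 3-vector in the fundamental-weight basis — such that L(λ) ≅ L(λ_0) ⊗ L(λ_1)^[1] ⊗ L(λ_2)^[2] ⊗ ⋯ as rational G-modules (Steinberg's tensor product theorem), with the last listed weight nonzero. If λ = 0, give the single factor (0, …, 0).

((6, 1, 8),)

Change of basis e → ω: c = M·v where v = (15, 22, 14):
  c_1 = -2*15 + 1*22 + 1*14 = 6
  c_2 = 1*15 + 0*22 + -1*14 = 1
  c_3 = 2*15 + -1*22 + 0*14 = 8
Expand coordinatewise in base 11:
  c_1 = 6 = 6·11^0
  c_2 = 1 = 1·11^0
  c_3 = 8 = 8·11^0
λ_0 = (6, 1, 8)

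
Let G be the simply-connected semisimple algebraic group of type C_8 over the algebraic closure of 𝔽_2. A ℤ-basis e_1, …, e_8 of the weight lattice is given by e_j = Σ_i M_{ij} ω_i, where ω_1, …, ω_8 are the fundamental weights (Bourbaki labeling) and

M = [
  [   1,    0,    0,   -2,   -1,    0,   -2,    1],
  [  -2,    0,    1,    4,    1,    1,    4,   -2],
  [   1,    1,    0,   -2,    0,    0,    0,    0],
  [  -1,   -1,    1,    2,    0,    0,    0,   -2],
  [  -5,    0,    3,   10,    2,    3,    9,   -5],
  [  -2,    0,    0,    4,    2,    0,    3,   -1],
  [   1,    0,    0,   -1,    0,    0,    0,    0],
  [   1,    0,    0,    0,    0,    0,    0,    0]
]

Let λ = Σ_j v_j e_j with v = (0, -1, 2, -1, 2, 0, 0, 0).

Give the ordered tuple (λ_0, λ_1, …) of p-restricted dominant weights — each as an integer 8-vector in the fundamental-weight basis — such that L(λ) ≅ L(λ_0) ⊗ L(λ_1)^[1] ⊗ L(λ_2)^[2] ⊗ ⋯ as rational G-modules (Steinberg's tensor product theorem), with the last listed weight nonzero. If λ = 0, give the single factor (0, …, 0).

Compute c_i = Σ_j M_{ij} v_j with v = (0, -1, 2, -1, 2, 0, 0, 0):
  c_1 = 1*0 + 0*-1 + 0*2 + -2*-1 + -1*2 + 0*0 + -2*0 + 1*0 = 0
  c_2 = -2*0 + 0*-1 + 1*2 + 4*-1 + 1*2 + 1*0 + 4*0 + -2*0 = 0
  c_3 = 1*0 + 1*-1 + 0*2 + -2*-1 + 0*2 + 0*0 + 0*0 + 0*0 = 1
  c_4 = -1*0 + -1*-1 + 1*2 + 2*-1 + 0*2 + 0*0 + 0*0 + -2*0 = 1
  c_5 = -5*0 + 0*-1 + 3*2 + 10*-1 + 2*2 + 3*0 + 9*0 + -5*0 = 0
  c_6 = -2*0 + 0*-1 + 0*2 + 4*-1 + 2*2 + 0*0 + 3*0 + -1*0 = 0
  c_7 = 1*0 + 0*-1 + 0*2 + -1*-1 + 0*2 + 0*0 + 0*0 + 0*0 = 1
  c_8 = 1*0 + 0*-1 + 0*2 + 0*-1 + 0*2 + 0*0 + 0*0 + 0*0 = 0
Expand coordinatewise in base 2:
  c_1 = 0
  c_2 = 0
  c_3 = 1 = 1·2^0
  c_4 = 1 = 1·2^0
  c_5 = 0
  c_6 = 0
  c_7 = 1 = 1·2^0
  c_8 = 0
Factor λ_0 = (0, 0, 1, 1, 0, 0, 1, 0)

((0, 0, 1, 1, 0, 0, 1, 0),)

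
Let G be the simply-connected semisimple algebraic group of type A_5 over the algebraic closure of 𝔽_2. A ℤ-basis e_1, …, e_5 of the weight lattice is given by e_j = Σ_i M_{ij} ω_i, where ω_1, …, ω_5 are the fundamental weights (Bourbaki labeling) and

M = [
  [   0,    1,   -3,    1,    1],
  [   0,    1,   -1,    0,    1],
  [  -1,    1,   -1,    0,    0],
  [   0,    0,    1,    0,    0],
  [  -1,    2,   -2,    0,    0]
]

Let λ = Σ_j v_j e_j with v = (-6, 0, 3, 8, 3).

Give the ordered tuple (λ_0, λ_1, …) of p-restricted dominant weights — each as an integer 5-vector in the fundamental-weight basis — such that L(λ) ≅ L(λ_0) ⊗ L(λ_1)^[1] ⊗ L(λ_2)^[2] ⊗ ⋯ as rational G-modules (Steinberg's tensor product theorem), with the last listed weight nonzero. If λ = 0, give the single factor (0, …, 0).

((0, 0, 1, 1, 0), (1, 0, 1, 1, 0))

ω-coordinates c = M·v, v = (-6, 0, 3, 8, 3):
  c_1 = 0*-6 + 1*0 + -3*3 + 1*8 + 1*3 = 2
  c_2 = 0*-6 + 1*0 + -1*3 + 0*8 + 1*3 = 0
  c_3 = -1*-6 + 1*0 + -1*3 + 0*8 + 0*3 = 3
  c_4 = 0*-6 + 0*0 + 1*3 + 0*8 + 0*3 = 3
  c_5 = -1*-6 + 2*0 + -2*3 + 0*8 + 0*3 = 0
Expand coordinatewise in base 2:
  c_1 = 2 = 0·2^0 + 1·2^1
  c_2 = 0
  c_3 = 3 = 1·2^0 + 1·2^1
  c_4 = 3 = 1·2^0 + 1·2^1
  c_5 = 0
p-restricted factor λ_0 = (0, 0, 1, 1, 0)
p-restricted factor λ_1 = (1, 0, 1, 1, 0)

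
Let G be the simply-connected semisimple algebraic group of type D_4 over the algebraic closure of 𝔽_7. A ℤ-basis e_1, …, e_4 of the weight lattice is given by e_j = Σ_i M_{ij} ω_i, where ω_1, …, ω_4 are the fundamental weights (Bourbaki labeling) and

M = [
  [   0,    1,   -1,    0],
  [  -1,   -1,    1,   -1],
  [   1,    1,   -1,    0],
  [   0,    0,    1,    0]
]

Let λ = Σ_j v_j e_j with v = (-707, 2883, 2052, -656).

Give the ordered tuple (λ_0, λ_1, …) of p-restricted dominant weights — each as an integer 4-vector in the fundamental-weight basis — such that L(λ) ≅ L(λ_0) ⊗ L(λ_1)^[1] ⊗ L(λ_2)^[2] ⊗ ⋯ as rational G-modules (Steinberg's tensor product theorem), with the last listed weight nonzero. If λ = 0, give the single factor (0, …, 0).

Converting to the ω-basis (c_i = row i of M dotted with v = (-707, 2883, 2052, -656)):
  c_1 = (0)·(-707) + 1·2883 + (-1)·(2052) + (0)·(-656) = 831
  c_2 = (-1)·(-707) + (-1)·(2883) + 1·2052 + (-1)·(-656) = 532
  c_3 = (1)·(-707) + 1·2883 + (-1)·(2052) + (0)·(-656) = 124
  c_4 = (0)·(-707) + 0·2883 + 1·2052 + (0)·(-656) = 2052
Writing each c_i in base p = 7:
  c_1 = 831 = 5·7^0 + 6·7^1 + 2·7^2 + 2·7^3
  c_2 = 532 = 0·7^0 + 6·7^1 + 3·7^2 + 1·7^3
  c_3 = 124 = 5·7^0 + 3·7^1 + 2·7^2
  c_4 = 2052 = 1·7^0 + 6·7^1 + 6·7^2 + 5·7^3
λ_0 = (5, 0, 5, 1)
λ_1 = (6, 6, 3, 6)
λ_2 = (2, 3, 2, 6)
λ_3 = (2, 1, 0, 5)

((5, 0, 5, 1), (6, 6, 3, 6), (2, 3, 2, 6), (2, 1, 0, 5))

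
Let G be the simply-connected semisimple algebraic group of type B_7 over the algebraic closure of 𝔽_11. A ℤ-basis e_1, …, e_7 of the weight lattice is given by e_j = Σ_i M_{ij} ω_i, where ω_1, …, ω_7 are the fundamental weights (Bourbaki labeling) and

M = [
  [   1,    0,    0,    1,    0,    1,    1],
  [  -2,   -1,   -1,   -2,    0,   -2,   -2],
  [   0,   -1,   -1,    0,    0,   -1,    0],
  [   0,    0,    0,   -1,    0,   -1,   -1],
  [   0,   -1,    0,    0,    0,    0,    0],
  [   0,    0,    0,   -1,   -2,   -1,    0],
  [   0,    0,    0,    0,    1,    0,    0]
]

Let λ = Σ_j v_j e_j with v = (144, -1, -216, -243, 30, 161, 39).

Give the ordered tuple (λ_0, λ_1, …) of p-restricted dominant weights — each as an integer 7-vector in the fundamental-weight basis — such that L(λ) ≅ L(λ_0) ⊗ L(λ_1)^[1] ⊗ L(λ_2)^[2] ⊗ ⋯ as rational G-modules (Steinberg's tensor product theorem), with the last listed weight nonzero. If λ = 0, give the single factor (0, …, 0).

((2, 4, 1, 10, 1, 0, 8), (9, 1, 5, 3, 0, 2, 2))

Compute c_i = Σ_j M_{ij} v_j with v = (144, -1, -216, -243, 30, 161, 39):
  c_1 = 1*144 + 0*-1 + 0*-216 + 1*-243 + 0*30 + 1*161 + 1*39 = 101
  c_2 = -2*144 + -1*-1 + -1*-216 + -2*-243 + 0*30 + -2*161 + -2*39 = 15
  c_3 = 0*144 + -1*-1 + -1*-216 + 0*-243 + 0*30 + -1*161 + 0*39 = 56
  c_4 = 0*144 + 0*-1 + 0*-216 + -1*-243 + 0*30 + -1*161 + -1*39 = 43
  c_5 = 0*144 + -1*-1 + 0*-216 + 0*-243 + 0*30 + 0*161 + 0*39 = 1
  c_6 = 0*144 + 0*-1 + 0*-216 + -1*-243 + -2*30 + -1*161 + 0*39 = 22
  c_7 = 0*144 + 0*-1 + 0*-216 + 0*-243 + 1*30 + 0*161 + 0*39 = 30
Writing each c_i in base p = 11:
  c_1 = 101 = 2·11^0 + 9·11^1
  c_2 = 15 = 4·11^0 + 1·11^1
  c_3 = 56 = 1·11^0 + 5·11^1
  c_4 = 43 = 10·11^0 + 3·11^1
  c_5 = 1 = 1·11^0
  c_6 = 22 = 0·11^0 + 2·11^1
  c_7 = 30 = 8·11^0 + 2·11^1
λ_0 = (2, 4, 1, 10, 1, 0, 8)
λ_1 = (9, 1, 5, 3, 0, 2, 2)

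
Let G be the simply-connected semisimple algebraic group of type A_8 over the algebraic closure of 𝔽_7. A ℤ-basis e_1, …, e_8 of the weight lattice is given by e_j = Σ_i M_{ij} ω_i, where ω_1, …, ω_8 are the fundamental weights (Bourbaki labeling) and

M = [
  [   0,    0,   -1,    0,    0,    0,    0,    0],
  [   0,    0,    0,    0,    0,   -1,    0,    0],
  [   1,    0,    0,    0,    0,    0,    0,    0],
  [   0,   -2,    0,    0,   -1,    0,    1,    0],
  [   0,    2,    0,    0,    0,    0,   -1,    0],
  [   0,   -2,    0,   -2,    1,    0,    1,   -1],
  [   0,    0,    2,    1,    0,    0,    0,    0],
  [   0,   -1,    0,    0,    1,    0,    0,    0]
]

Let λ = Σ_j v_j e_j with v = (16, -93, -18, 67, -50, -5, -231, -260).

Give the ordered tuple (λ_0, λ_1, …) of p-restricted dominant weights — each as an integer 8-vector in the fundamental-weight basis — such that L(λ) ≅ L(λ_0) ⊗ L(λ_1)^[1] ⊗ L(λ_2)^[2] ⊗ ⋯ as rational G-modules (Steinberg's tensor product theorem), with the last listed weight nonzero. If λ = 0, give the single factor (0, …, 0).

((4, 5, 2, 5, 3, 3, 3, 1), (2, 0, 2, 0, 6, 4, 4, 6))

Converting to the ω-basis (c_i = row i of M dotted with v = (16, -93, -18, 67, -50, -5, -231, -260)):
  c_1 = (0)·(16) + (0)·(-93) + (-1)·(-18) + (0)·(67) + (0)·(-50) + (0)·(-5) + (0)·(-231) + (0)·(-260) = 18
  c_2 = (0)·(16) + (0)·(-93) + (0)·(-18) + (0)·(67) + (0)·(-50) + (-1)·(-5) + (0)·(-231) + (0)·(-260) = 5
  c_3 = (1)·(16) + (0)·(-93) + (0)·(-18) + (0)·(67) + (0)·(-50) + (0)·(-5) + (0)·(-231) + (0)·(-260) = 16
  c_4 = (0)·(16) + (-2)·(-93) + (0)·(-18) + (0)·(67) + (-1)·(-50) + (0)·(-5) + (1)·(-231) + (0)·(-260) = 5
  c_5 = (0)·(16) + (2)·(-93) + (0)·(-18) + (0)·(67) + (0)·(-50) + (0)·(-5) + (-1)·(-231) + (0)·(-260) = 45
  c_6 = (0)·(16) + (-2)·(-93) + (0)·(-18) + (-2)·(67) + (1)·(-50) + (0)·(-5) + (1)·(-231) + (-1)·(-260) = 31
  c_7 = (0)·(16) + (0)·(-93) + (2)·(-18) + (1)·(67) + (0)·(-50) + (0)·(-5) + (0)·(-231) + (0)·(-260) = 31
  c_8 = (0)·(16) + (-1)·(-93) + (0)·(-18) + (0)·(67) + (1)·(-50) + (0)·(-5) + (0)·(-231) + (0)·(-260) = 43
Expand coordinatewise in base 7:
  c_1 = 18 = 4·7^0 + 2·7^1
  c_2 = 5 = 5·7^0
  c_3 = 16 = 2·7^0 + 2·7^1
  c_4 = 5 = 5·7^0
  c_5 = 45 = 3·7^0 + 6·7^1
  c_6 = 31 = 3·7^0 + 4·7^1
  c_7 = 31 = 3·7^0 + 4·7^1
  c_8 = 43 = 1·7^0 + 6·7^1
p-restricted factor λ_0 = (4, 5, 2, 5, 3, 3, 3, 1)
p-restricted factor λ_1 = (2, 0, 2, 0, 6, 4, 4, 6)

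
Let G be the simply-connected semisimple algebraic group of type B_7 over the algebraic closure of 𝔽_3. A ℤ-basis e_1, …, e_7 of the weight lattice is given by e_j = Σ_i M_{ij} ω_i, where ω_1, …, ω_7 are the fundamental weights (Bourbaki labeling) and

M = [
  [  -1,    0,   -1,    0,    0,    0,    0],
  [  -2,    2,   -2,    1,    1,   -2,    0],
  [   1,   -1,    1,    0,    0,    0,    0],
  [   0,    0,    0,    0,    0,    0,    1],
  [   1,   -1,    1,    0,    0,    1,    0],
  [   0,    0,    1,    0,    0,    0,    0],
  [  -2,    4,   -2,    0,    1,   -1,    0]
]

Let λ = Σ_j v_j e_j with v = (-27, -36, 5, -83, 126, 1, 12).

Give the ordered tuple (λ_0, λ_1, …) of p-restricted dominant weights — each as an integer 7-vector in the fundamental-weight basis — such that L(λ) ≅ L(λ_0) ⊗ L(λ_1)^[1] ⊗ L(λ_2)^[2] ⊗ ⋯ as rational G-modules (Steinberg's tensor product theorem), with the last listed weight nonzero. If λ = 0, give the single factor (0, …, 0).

((1, 1, 2, 0, 0, 2, 1), (1, 1, 1, 1, 2, 1, 2), (2, 1, 1, 1, 1, 0, 2))

Converting to the ω-basis (c_i = row i of M dotted with v = (-27, -36, 5, -83, 126, 1, 12)):
  c_1 = -1*-27 + 0*-36 + -1*5 + 0*-83 + 0*126 + 0*1 + 0*12 = 22
  c_2 = -2*-27 + 2*-36 + -2*5 + 1*-83 + 1*126 + -2*1 + 0*12 = 13
  c_3 = 1*-27 + -1*-36 + 1*5 + 0*-83 + 0*126 + 0*1 + 0*12 = 14
  c_4 = 0*-27 + 0*-36 + 0*5 + 0*-83 + 0*126 + 0*1 + 1*12 = 12
  c_5 = 1*-27 + -1*-36 + 1*5 + 0*-83 + 0*126 + 1*1 + 0*12 = 15
  c_6 = 0*-27 + 0*-36 + 1*5 + 0*-83 + 0*126 + 0*1 + 0*12 = 5
  c_7 = -2*-27 + 4*-36 + -2*5 + 0*-83 + 1*126 + -1*1 + 0*12 = 25
Writing each c_i in base p = 3:
  c_1 = 22 = 1·3^0 + 1·3^1 + 2·3^2
  c_2 = 13 = 1·3^0 + 1·3^1 + 1·3^2
  c_3 = 14 = 2·3^0 + 1·3^1 + 1·3^2
  c_4 = 12 = 0·3^0 + 1·3^1 + 1·3^2
  c_5 = 15 = 0·3^0 + 2·3^1 + 1·3^2
  c_6 = 5 = 2·3^0 + 1·3^1
  c_7 = 25 = 1·3^0 + 2·3^1 + 2·3^2
Factor λ_0 = (1, 1, 2, 0, 0, 2, 1)
Factor λ_1 = (1, 1, 1, 1, 2, 1, 2)
Factor λ_2 = (2, 1, 1, 1, 1, 0, 2)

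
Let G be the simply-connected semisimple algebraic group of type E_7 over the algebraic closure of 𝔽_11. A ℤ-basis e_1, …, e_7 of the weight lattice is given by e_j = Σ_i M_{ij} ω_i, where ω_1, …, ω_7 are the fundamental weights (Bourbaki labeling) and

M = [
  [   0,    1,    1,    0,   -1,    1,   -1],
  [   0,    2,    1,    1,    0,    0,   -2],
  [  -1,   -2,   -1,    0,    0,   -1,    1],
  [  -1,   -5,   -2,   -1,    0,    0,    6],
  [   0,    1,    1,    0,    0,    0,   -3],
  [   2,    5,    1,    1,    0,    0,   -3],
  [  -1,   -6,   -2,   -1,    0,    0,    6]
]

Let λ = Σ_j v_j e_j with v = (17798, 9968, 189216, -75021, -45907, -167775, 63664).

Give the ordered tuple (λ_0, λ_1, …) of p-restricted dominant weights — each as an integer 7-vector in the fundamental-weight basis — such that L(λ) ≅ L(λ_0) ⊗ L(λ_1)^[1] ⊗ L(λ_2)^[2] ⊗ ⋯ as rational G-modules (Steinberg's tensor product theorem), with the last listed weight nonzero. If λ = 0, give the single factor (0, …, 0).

ω-coordinates c = M·v, v = (17798, 9968, 189216, -75021, -45907, -167775, 63664):
  c_1 = 0*17798 + 1*9968 + 1*189216 + 0*-75021 + -1*-45907 + 1*-167775 + -1*63664 = 13652
  c_2 = 0*17798 + 2*9968 + 1*189216 + 1*-75021 + 0*-45907 + 0*-167775 + -2*63664 = 6803
  c_3 = -1*17798 + -2*9968 + -1*189216 + 0*-75021 + 0*-45907 + -1*-167775 + 1*63664 = 4489
  c_4 = -1*17798 + -5*9968 + -2*189216 + -1*-75021 + 0*-45907 + 0*-167775 + 6*63664 = 10935
  c_5 = 0*17798 + 1*9968 + 1*189216 + 0*-75021 + 0*-45907 + 0*-167775 + -3*63664 = 8192
  c_6 = 2*17798 + 5*9968 + 1*189216 + 1*-75021 + 0*-45907 + 0*-167775 + -3*63664 = 8639
  c_7 = -1*17798 + -6*9968 + -2*189216 + -1*-75021 + 0*-45907 + 0*-167775 + 6*63664 = 967
Expand coordinatewise in base 11:
  c_1 = 13652 = 1·11^0 + 9·11^1 + 2·11^2 + 10·11^3
  c_2 = 6803 = 5·11^0 + 2·11^1 + 1·11^2 + 5·11^3
  c_3 = 4489 = 1·11^0 + 1·11^1 + 4·11^2 + 3·11^3
  c_4 = 10935 = 1·11^0 + 4·11^1 + 2·11^2 + 8·11^3
  c_5 = 8192 = 8·11^0 + 7·11^1 + 1·11^2 + 6·11^3
  c_6 = 8639 = 4·11^0 + 4·11^1 + 5·11^2 + 6·11^3
  c_7 = 967 = 10·11^0 + 10·11^1 + 7·11^2
Factor λ_0 = (1, 5, 1, 1, 8, 4, 10)
Factor λ_1 = (9, 2, 1, 4, 7, 4, 10)
Factor λ_2 = (2, 1, 4, 2, 1, 5, 7)
Factor λ_3 = (10, 5, 3, 8, 6, 6, 0)

((1, 5, 1, 1, 8, 4, 10), (9, 2, 1, 4, 7, 4, 10), (2, 1, 4, 2, 1, 5, 7), (10, 5, 3, 8, 6, 6, 0))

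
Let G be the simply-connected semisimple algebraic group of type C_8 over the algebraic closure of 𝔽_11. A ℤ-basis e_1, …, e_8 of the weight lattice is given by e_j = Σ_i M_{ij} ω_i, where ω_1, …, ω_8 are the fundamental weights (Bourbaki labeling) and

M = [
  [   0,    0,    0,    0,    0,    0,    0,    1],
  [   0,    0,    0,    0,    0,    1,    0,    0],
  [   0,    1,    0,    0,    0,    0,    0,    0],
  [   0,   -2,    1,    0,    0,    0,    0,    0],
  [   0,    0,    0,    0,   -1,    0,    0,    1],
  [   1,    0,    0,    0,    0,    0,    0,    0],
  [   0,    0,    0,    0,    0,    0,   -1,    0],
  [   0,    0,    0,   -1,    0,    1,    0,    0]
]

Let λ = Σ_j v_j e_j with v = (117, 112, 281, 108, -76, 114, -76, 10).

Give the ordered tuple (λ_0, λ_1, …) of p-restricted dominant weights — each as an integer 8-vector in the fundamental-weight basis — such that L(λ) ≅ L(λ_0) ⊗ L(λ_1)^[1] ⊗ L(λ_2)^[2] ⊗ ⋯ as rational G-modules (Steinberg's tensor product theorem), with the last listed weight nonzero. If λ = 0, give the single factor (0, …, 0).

((10, 4, 2, 2, 9, 7, 10, 6), (0, 10, 10, 5, 7, 10, 6, 0))

ω-coordinates c = M·v, v = (117, 112, 281, 108, -76, 114, -76, 10):
  c_1 = (0)·(117) + (0)·(112) + (0)·(281) + (0)·(108) + (0)·(-76) + (0)·(114) + (0)·(-76) + (1)·(10) = 10
  c_2 = (0)·(117) + (0)·(112) + (0)·(281) + (0)·(108) + (0)·(-76) + (1)·(114) + (0)·(-76) + (0)·(10) = 114
  c_3 = (0)·(117) + (1)·(112) + (0)·(281) + (0)·(108) + (0)·(-76) + (0)·(114) + (0)·(-76) + (0)·(10) = 112
  c_4 = (0)·(117) + (-2)·(112) + (1)·(281) + (0)·(108) + (0)·(-76) + (0)·(114) + (0)·(-76) + (0)·(10) = 57
  c_5 = (0)·(117) + (0)·(112) + (0)·(281) + (0)·(108) + (-1)·(-76) + (0)·(114) + (0)·(-76) + (1)·(10) = 86
  c_6 = (1)·(117) + (0)·(112) + (0)·(281) + (0)·(108) + (0)·(-76) + (0)·(114) + (0)·(-76) + (0)·(10) = 117
  c_7 = (0)·(117) + (0)·(112) + (0)·(281) + (0)·(108) + (0)·(-76) + (0)·(114) + (-1)·(-76) + (0)·(10) = 76
  c_8 = (0)·(117) + (0)·(112) + (0)·(281) + (-1)·(108) + (0)·(-76) + (1)·(114) + (0)·(-76) + (0)·(10) = 6
Base-11 expansion of each c_i:
  c_1 = 10 = 10·11^0
  c_2 = 114 = 4·11^0 + 10·11^1
  c_3 = 112 = 2·11^0 + 10·11^1
  c_4 = 57 = 2·11^0 + 5·11^1
  c_5 = 86 = 9·11^0 + 7·11^1
  c_6 = 117 = 7·11^0 + 10·11^1
  c_7 = 76 = 10·11^0 + 6·11^1
  c_8 = 6 = 6·11^0
p-restricted factor λ_0 = (10, 4, 2, 2, 9, 7, 10, 6)
p-restricted factor λ_1 = (0, 10, 10, 5, 7, 10, 6, 0)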